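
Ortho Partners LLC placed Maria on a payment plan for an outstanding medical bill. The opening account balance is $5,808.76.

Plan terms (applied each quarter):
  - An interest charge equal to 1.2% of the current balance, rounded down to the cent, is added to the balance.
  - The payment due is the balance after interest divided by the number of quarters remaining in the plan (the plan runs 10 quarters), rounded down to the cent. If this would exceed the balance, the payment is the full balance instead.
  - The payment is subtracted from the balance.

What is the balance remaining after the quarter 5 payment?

# | Opening | Interest | Payment | End bal
1 | $5,808.76 | $69.70 | $587.84 | $5,290.62
2 | $5,290.62 | $63.48 | $594.90 | $4,759.20
3 | $4,759.20 | $57.11 | $602.03 | $4,214.28
4 | $4,214.28 | $50.57 | $609.26 | $3,655.59
5 | $3,655.59 | $43.86 | $616.57 | $3,082.88

$3,082.88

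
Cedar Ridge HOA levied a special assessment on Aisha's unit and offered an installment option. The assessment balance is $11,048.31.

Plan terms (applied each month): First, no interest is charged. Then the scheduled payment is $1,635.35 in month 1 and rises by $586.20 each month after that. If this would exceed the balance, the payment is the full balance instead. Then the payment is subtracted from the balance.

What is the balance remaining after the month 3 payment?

$4,383.66

Month 1: $11,048.31 − $1,635.35 → $9,412.96
Month 2: $9,412.96 − $2,221.55 → $7,191.41
Month 3: $7,191.41 − $2,807.75 → $4,383.66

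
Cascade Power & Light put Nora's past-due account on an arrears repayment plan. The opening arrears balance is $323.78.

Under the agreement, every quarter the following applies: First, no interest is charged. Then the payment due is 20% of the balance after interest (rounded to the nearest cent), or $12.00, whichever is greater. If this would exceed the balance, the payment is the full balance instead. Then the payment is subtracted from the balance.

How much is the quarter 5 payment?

$26.52

Quarter 1: $323.78 − $64.76 → $259.02
Quarter 2: $259.02 − $51.80 → $207.22
Quarter 3: $207.22 − $41.44 → $165.78
Quarter 4: $165.78 − $33.16 → $132.62
Quarter 5: $132.62 − $26.52 → $106.10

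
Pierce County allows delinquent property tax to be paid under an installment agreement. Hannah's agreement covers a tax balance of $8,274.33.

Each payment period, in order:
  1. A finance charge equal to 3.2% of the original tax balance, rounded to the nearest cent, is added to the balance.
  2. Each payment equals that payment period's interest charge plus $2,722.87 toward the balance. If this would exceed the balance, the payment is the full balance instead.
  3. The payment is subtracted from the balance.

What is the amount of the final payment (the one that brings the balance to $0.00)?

$370.50

Payment period 1: opening $8,274.33; interest $264.78 → $8,539.11; payment $2,987.65; balance $5,551.46
Payment period 2: opening $5,551.46; interest $264.78 → $5,816.24; payment $2,987.65; balance $2,828.59
Payment period 3: opening $2,828.59; interest $264.78 → $3,093.37; payment $2,987.65; balance $105.72
Payment period 4: opening $105.72; interest $264.78 → $370.50; payment $370.50; balance $0.00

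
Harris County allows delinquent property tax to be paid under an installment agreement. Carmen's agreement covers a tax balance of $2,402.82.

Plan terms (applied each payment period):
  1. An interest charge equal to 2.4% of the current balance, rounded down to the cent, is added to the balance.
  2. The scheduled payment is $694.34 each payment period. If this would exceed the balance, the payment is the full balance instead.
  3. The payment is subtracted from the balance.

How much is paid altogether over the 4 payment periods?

$2,540.31

Payment period 1: opening $2,402.82; interest $57.66 → $2,460.48; payment $694.34; balance $1,766.14
Payment period 2: opening $1,766.14; interest $42.38 → $1,808.52; payment $694.34; balance $1,114.18
Payment period 3: opening $1,114.18; interest $26.74 → $1,140.92; payment $694.34; balance $446.58
Payment period 4: opening $446.58; interest $10.71 → $457.29; payment $457.29; balance $0.00
Total paid: $2,540.31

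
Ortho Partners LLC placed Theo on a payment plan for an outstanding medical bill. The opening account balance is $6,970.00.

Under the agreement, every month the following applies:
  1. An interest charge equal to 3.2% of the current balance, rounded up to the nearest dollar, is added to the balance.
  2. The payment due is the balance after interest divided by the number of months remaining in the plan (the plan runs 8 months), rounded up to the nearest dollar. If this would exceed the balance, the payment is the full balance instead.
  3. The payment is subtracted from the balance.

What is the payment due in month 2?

$928.00

# | Opening | Interest | Payment | End bal
1 | $6,970.00 | $224.00 | $900.00 | $6,294.00
2 | $6,294.00 | $202.00 | $928.00 | $5,568.00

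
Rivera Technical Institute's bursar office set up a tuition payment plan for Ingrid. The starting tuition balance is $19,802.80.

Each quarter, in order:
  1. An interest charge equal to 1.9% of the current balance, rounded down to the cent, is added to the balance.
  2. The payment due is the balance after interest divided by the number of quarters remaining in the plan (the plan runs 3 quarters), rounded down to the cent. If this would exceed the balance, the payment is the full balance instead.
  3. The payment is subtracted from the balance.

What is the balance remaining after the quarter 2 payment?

$6,854.15

Quarter 1: opening $19,802.80; interest $376.25 → $20,179.05; payment $6,726.35; balance $13,452.70
Quarter 2: opening $13,452.70; interest $255.60 → $13,708.30; payment $6,854.15; balance $6,854.15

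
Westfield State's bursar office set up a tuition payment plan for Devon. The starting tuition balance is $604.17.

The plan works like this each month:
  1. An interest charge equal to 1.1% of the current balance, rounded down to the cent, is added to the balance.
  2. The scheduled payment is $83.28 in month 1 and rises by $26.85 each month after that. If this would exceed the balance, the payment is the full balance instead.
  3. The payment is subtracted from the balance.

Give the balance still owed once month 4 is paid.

Month 1: $604.17 +$6.64 interest = $610.81; pay $83.28 → $527.53
Month 2: $527.53 +$5.80 interest = $533.33; pay $110.13 → $423.20
Month 3: $423.20 +$4.65 interest = $427.85; pay $136.98 → $290.87
Month 4: $290.87 +$3.19 interest = $294.06; pay $163.83 → $130.23

$130.23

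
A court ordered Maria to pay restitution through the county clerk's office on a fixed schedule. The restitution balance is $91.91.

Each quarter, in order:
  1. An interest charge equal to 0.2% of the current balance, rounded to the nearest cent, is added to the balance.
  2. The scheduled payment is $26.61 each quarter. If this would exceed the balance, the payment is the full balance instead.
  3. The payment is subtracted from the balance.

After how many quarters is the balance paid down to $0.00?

4

# | Opening | Interest | Payment | End bal
1 | $91.91 | $0.18 | $26.61 | $65.48
2 | $65.48 | $0.13 | $26.61 | $39.00
3 | $39.00 | $0.08 | $26.61 | $12.47
4 | $12.47 | $0.02 | $12.49 | $0.00
Balance reaches $0.00 in quarter 4.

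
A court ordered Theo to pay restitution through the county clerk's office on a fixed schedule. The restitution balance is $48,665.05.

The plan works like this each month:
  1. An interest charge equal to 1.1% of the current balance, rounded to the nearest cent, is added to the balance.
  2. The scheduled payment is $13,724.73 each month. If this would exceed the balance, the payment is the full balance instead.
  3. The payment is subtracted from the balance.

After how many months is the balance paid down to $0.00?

Month 1: opening $48,665.05; interest $535.32 → $49,200.37; payment $13,724.73; balance $35,475.64
Month 2: opening $35,475.64; interest $390.23 → $35,865.87; payment $13,724.73; balance $22,141.14
Month 3: opening $22,141.14; interest $243.55 → $22,384.69; payment $13,724.73; balance $8,659.96
Month 4: opening $8,659.96; interest $95.26 → $8,755.22; payment $8,755.22; balance $0.00
Balance reaches $0.00 in month 4.

4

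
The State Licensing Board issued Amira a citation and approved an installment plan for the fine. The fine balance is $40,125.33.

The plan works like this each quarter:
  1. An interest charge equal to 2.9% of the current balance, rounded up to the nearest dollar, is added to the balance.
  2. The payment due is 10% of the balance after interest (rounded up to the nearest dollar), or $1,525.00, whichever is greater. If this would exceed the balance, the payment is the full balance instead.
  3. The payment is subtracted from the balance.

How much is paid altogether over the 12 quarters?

# | Opening | Interest | Payment | End bal
1 | $40,125.33 | $1,164.00 | $4,129.00 | $37,160.33
2 | $37,160.33 | $1,078.00 | $3,824.00 | $34,414.33
3 | $34,414.33 | $999.00 | $3,542.00 | $31,871.33
4 | $31,871.33 | $925.00 | $3,280.00 | $29,516.33
5 | $29,516.33 | $856.00 | $3,038.00 | $27,334.33
6 | $27,334.33 | $793.00 | $2,813.00 | $25,314.33
7 | $25,314.33 | $735.00 | $2,605.00 | $23,444.33
8 | $23,444.33 | $680.00 | $2,413.00 | $21,711.33
9 | $21,711.33 | $630.00 | $2,235.00 | $20,106.33
10 | $20,106.33 | $584.00 | $2,070.00 | $18,620.33
11 | $18,620.33 | $540.00 | $1,917.00 | $17,243.33
12 | $17,243.33 | $501.00 | $1,775.00 | $15,969.33
Total paid: $33,641.00

$33,641.00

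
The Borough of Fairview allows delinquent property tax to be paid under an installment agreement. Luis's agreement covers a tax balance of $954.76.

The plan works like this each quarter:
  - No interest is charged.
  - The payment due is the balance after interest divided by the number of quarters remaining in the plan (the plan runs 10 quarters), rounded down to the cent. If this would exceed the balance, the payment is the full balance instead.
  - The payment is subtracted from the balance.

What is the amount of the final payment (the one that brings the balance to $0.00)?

Quarter 1: opening $954.76; payment $95.47; balance $859.29
Quarter 2: opening $859.29; payment $95.47; balance $763.82
Quarter 3: opening $763.82; payment $95.47; balance $668.35
Quarter 4: opening $668.35; payment $95.47; balance $572.88
Quarter 5: opening $572.88; payment $95.48; balance $477.40
Quarter 6: opening $477.40; payment $95.48; balance $381.92
Quarter 7: opening $381.92; payment $95.48; balance $286.44
Quarter 8: opening $286.44; payment $95.48; balance $190.96
Quarter 9: opening $190.96; payment $95.48; balance $95.48
Quarter 10: opening $95.48; payment $95.48; balance $0.00

$95.48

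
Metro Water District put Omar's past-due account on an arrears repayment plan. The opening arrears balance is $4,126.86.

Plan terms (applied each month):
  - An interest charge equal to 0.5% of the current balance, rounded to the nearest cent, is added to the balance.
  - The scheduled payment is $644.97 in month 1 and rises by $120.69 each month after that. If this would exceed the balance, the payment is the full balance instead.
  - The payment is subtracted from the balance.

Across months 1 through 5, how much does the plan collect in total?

Month 1: $4,126.86 +$20.63 interest = $4,147.49; pay $644.97 → $3,502.52
Month 2: $3,502.52 +$17.51 interest = $3,520.03; pay $765.66 → $2,754.37
Month 3: $2,754.37 +$13.77 interest = $2,768.14; pay $886.35 → $1,881.79
Month 4: $1,881.79 +$9.41 interest = $1,891.20; pay $1,007.04 → $884.16
Month 5: $884.16 +$4.42 interest = $888.58; pay $888.58 → $0.00
Total paid: $4,192.60

$4,192.60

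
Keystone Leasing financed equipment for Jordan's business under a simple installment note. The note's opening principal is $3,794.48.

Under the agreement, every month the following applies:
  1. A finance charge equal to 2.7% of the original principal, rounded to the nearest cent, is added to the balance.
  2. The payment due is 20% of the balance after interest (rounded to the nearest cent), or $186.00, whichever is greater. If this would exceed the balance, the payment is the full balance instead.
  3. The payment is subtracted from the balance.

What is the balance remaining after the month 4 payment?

$1,796.16

Month 1: opening $3,794.48; interest $102.45 → $3,896.93; payment $779.39; balance $3,117.54
Month 2: opening $3,117.54; interest $102.45 → $3,219.99; payment $644.00; balance $2,575.99
Month 3: opening $2,575.99; interest $102.45 → $2,678.44; payment $535.69; balance $2,142.75
Month 4: opening $2,142.75; interest $102.45 → $2,245.20; payment $449.04; balance $1,796.16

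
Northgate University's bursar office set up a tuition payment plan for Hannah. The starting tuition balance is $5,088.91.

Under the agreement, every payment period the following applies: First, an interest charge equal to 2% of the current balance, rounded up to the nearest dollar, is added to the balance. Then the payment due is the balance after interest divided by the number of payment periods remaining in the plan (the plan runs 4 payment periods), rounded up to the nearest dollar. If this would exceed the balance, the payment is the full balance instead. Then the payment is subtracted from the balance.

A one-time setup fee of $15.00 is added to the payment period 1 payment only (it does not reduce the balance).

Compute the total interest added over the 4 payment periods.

$260.00

# | Opening | Interest | Payment | Fee | End bal
1 | $5,088.91 | $102.00 | $1,298.00 | $15.00 | $3,892.91
2 | $3,892.91 | $78.00 | $1,324.00 | — | $2,646.91
3 | $2,646.91 | $53.00 | $1,350.00 | — | $1,349.91
4 | $1,349.91 | $27.00 | $1,376.91 | — | $0.00
Total interest: $102.00 + $78.00 + $53.00 + $27.00 = $260.00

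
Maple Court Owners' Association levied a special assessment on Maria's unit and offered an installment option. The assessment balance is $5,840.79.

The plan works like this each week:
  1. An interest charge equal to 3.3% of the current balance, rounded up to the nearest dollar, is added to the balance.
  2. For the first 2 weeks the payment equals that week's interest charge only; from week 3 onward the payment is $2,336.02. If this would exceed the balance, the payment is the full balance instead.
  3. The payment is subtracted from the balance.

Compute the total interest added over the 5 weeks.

$751.00

# | Opening | Interest | Payment | End bal
1 | $5,840.79 | $193.00 | $193.00 | $5,840.79
2 | $5,840.79 | $193.00 | $193.00 | $5,840.79
3 | $5,840.79 | $193.00 | $2,336.02 | $3,697.77
4 | $3,697.77 | $123.00 | $2,336.02 | $1,484.75
5 | $1,484.75 | $49.00 | $1,533.75 | $0.00
Total interest: $193.00 + $193.00 + $193.00 + $123.00 + $49.00 = $751.00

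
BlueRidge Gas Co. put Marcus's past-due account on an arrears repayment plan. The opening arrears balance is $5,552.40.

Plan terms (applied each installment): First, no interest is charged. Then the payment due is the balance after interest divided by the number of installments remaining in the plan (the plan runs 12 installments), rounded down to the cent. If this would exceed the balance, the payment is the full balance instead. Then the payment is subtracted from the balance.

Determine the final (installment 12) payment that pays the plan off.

# | Opening | Payment | End bal
1 | $5,552.40 | $462.70 | $5,089.70
2 | $5,089.70 | $462.70 | $4,627.00
3 | $4,627.00 | $462.70 | $4,164.30
4 | $4,164.30 | $462.70 | $3,701.60
5 | $3,701.60 | $462.70 | $3,238.90
6 | $3,238.90 | $462.70 | $2,776.20
7 | $2,776.20 | $462.70 | $2,313.50
8 | $2,313.50 | $462.70 | $1,850.80
9 | $1,850.80 | $462.70 | $1,388.10
10 | $1,388.10 | $462.70 | $925.40
11 | $925.40 | $462.70 | $462.70
12 | $462.70 | $462.70 | $0.00

$462.70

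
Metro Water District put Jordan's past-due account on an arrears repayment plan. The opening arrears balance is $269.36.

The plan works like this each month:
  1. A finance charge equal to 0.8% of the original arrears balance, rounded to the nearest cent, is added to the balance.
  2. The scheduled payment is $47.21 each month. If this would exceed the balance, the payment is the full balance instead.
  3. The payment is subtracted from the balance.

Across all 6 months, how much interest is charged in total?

Month 1: opening $269.36; interest $2.15 → $271.51; payment $47.21; balance $224.30
Month 2: opening $224.30; interest $2.15 → $226.45; payment $47.21; balance $179.24
Month 3: opening $179.24; interest $2.15 → $181.39; payment $47.21; balance $134.18
Month 4: opening $134.18; interest $2.15 → $136.33; payment $47.21; balance $89.12
Month 5: opening $89.12; interest $2.15 → $91.27; payment $47.21; balance $44.06
Month 6: opening $44.06; interest $2.15 → $46.21; payment $46.21; balance $0.00
Total interest: $2.15 + $2.15 + $2.15 + $2.15 + $2.15 + $2.15 = $12.90

$12.90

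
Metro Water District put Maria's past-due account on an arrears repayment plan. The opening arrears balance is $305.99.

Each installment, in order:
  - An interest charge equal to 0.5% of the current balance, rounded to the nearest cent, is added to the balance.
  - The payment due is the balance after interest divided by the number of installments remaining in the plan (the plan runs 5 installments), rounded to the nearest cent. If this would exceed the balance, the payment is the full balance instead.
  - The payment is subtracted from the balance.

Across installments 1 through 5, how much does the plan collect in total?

# | Opening | Interest | Payment | End bal
1 | $305.99 | $1.53 | $61.50 | $246.02
2 | $246.02 | $1.23 | $61.81 | $185.44
3 | $185.44 | $0.93 | $62.12 | $124.25
4 | $124.25 | $0.62 | $62.44 | $62.43
5 | $62.43 | $0.31 | $62.74 | $0.00
Total paid: $310.61

$310.61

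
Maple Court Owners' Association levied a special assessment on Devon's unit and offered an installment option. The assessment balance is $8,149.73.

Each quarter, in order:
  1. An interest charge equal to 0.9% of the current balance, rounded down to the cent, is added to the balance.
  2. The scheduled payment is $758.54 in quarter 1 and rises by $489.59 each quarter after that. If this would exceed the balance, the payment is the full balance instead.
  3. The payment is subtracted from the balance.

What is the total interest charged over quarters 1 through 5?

$260.23

# | Opening | Interest | Payment | End bal
1 | $8,149.73 | $73.34 | $758.54 | $7,464.53
2 | $7,464.53 | $67.18 | $1,248.13 | $6,283.58
3 | $6,283.58 | $56.55 | $1,737.72 | $4,602.41
4 | $4,602.41 | $41.42 | $2,227.31 | $2,416.52
5 | $2,416.52 | $21.74 | $2,438.26 | $0.00
Total interest: $73.34 + $67.18 + $56.55 + $41.42 + $21.74 = $260.23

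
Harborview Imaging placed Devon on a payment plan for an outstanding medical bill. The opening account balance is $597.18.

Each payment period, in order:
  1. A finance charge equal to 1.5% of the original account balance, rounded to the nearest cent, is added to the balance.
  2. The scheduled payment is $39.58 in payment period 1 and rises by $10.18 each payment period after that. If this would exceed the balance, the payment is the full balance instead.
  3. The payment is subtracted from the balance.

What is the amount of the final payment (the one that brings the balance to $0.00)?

Payment period 1: $597.18 +$8.96 interest = $606.14; pay $39.58 → $566.56
Payment period 2: $566.56 +$8.96 interest = $575.52; pay $49.76 → $525.76
Payment period 3: $525.76 +$8.96 interest = $534.72; pay $59.94 → $474.78
Payment period 4: $474.78 +$8.96 interest = $483.74; pay $70.12 → $413.62
Payment period 5: $413.62 +$8.96 interest = $422.58; pay $80.30 → $342.28
Payment period 6: $342.28 +$8.96 interest = $351.24; pay $90.48 → $260.76
Payment period 7: $260.76 +$8.96 interest = $269.72; pay $100.66 → $169.06
Payment period 8: $169.06 +$8.96 interest = $178.02; pay $110.84 → $67.18
Payment period 9: $67.18 +$8.96 interest = $76.14; pay $76.14 → $0.00

$76.14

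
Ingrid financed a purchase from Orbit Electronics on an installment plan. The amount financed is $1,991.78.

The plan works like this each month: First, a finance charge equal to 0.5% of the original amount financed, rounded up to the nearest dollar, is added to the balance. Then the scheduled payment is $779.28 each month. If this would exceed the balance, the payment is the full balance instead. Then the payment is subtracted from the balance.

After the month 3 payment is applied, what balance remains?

$0.00

# | Opening | Interest | Payment | End bal
1 | $1,991.78 | $10.00 | $779.28 | $1,222.50
2 | $1,222.50 | $10.00 | $779.28 | $453.22
3 | $453.22 | $10.00 | $463.22 | $0.00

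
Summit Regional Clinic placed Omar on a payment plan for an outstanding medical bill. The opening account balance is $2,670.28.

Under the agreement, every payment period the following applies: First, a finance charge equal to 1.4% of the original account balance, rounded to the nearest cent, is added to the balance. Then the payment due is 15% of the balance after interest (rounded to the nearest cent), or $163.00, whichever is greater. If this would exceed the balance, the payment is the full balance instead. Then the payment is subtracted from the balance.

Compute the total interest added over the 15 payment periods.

Payment period 1: opening $2,670.28; interest $37.38 → $2,707.66; payment $406.15; balance $2,301.51
Payment period 2: opening $2,301.51; interest $37.38 → $2,338.89; payment $350.83; balance $1,988.06
Payment period 3: opening $1,988.06; interest $37.38 → $2,025.44; payment $303.82; balance $1,721.62
Payment period 4: opening $1,721.62; interest $37.38 → $1,759.00; payment $263.85; balance $1,495.15
Payment period 5: opening $1,495.15; interest $37.38 → $1,532.53; payment $229.88; balance $1,302.65
Payment period 6: opening $1,302.65; interest $37.38 → $1,340.03; payment $201.00; balance $1,139.03
Payment period 7: opening $1,139.03; interest $37.38 → $1,176.41; payment $176.46; balance $999.95
Payment period 8: opening $999.95; interest $37.38 → $1,037.33; payment $163.00; balance $874.33
Payment period 9: opening $874.33; interest $37.38 → $911.71; payment $163.00; balance $748.71
Payment period 10: opening $748.71; interest $37.38 → $786.09; payment $163.00; balance $623.09
Payment period 11: opening $623.09; interest $37.38 → $660.47; payment $163.00; balance $497.47
Payment period 12: opening $497.47; interest $37.38 → $534.85; payment $163.00; balance $371.85
Payment period 13: opening $371.85; interest $37.38 → $409.23; payment $163.00; balance $246.23
Payment period 14: opening $246.23; interest $37.38 → $283.61; payment $163.00; balance $120.61
Payment period 15: opening $120.61; interest $37.38 → $157.99; payment $157.99; balance $0.00
Total interest: $37.38 + $37.38 + $37.38 + $37.38 + $37.38 + $37.38 + $37.38 + $37.38 + $37.38 + $37.38 + $37.38 + $37.38 + $37.38 + $37.38 + $37.38 = $560.70

$560.70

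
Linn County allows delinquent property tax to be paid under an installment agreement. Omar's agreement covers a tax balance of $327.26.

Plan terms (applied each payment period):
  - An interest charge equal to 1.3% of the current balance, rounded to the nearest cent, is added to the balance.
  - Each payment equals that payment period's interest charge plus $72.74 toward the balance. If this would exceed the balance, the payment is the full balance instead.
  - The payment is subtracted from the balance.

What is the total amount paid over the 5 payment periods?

$339.07

# | Opening | Interest | Payment | End bal
1 | $327.26 | $4.25 | $76.99 | $254.52
2 | $254.52 | $3.31 | $76.05 | $181.78
3 | $181.78 | $2.36 | $75.10 | $109.04
4 | $109.04 | $1.42 | $74.16 | $36.30
5 | $36.30 | $0.47 | $36.77 | $0.00
Total paid: $339.07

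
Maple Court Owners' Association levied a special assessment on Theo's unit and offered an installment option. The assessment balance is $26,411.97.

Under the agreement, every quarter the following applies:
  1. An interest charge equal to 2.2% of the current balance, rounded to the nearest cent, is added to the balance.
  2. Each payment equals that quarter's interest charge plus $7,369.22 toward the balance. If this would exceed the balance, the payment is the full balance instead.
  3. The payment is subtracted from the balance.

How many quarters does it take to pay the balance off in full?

Quarter 1: $26,411.97 +$581.06 interest = $26,993.03; pay $7,950.28 → $19,042.75
Quarter 2: $19,042.75 +$418.94 interest = $19,461.69; pay $7,788.16 → $11,673.53
Quarter 3: $11,673.53 +$256.82 interest = $11,930.35; pay $7,626.04 → $4,304.31
Quarter 4: $4,304.31 +$94.69 interest = $4,399.00; pay $4,399.00 → $0.00
Balance reaches $0.00 in quarter 4.

4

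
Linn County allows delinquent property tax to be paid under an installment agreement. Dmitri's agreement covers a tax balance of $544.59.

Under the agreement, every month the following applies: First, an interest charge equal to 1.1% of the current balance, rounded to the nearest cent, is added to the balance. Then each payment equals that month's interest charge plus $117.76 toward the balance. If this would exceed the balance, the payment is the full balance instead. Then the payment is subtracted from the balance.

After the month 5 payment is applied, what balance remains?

$0.00

Month 1: opening $544.59; interest $5.99 → $550.58; payment $123.75; balance $426.83
Month 2: opening $426.83; interest $4.70 → $431.53; payment $122.46; balance $309.07
Month 3: opening $309.07; interest $3.40 → $312.47; payment $121.16; balance $191.31
Month 4: opening $191.31; interest $2.10 → $193.41; payment $119.86; balance $73.55
Month 5: opening $73.55; interest $0.81 → $74.36; payment $74.36; balance $0.00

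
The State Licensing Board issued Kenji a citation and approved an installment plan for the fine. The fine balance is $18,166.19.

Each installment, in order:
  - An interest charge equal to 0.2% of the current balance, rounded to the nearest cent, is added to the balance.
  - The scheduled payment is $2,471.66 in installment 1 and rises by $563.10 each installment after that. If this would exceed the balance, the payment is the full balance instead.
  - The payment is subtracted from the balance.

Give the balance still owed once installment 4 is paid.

$5,012.51

Installment 1: $18,166.19 +$36.33 interest = $18,202.52; pay $2,471.66 → $15,730.86
Installment 2: $15,730.86 +$31.46 interest = $15,762.32; pay $3,034.76 → $12,727.56
Installment 3: $12,727.56 +$25.46 interest = $12,753.02; pay $3,597.86 → $9,155.16
Installment 4: $9,155.16 +$18.31 interest = $9,173.47; pay $4,160.96 → $5,012.51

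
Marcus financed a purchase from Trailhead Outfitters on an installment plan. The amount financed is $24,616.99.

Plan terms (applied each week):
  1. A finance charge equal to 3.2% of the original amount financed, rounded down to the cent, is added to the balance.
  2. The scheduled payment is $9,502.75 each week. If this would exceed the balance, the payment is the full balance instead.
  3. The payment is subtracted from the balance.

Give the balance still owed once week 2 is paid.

$7,186.97

Week 1: $24,616.99 +$787.74 interest = $25,404.73; pay $9,502.75 → $15,901.98
Week 2: $15,901.98 +$787.74 interest = $16,689.72; pay $9,502.75 → $7,186.97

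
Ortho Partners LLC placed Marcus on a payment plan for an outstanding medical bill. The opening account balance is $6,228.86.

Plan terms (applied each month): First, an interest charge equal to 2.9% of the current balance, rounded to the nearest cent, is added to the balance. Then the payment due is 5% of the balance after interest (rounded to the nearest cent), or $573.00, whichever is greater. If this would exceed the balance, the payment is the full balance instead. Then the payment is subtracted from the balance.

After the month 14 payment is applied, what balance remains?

$0.00

Month 1: $6,228.86 +$180.64 interest = $6,409.50; pay $573.00 → $5,836.50
Month 2: $5,836.50 +$169.26 interest = $6,005.76; pay $573.00 → $5,432.76
Month 3: $5,432.76 +$157.55 interest = $5,590.31; pay $573.00 → $5,017.31
Month 4: $5,017.31 +$145.50 interest = $5,162.81; pay $573.00 → $4,589.81
Month 5: $4,589.81 +$133.10 interest = $4,722.91; pay $573.00 → $4,149.91
Month 6: $4,149.91 +$120.35 interest = $4,270.26; pay $573.00 → $3,697.26
Month 7: $3,697.26 +$107.22 interest = $3,804.48; pay $573.00 → $3,231.48
Month 8: $3,231.48 +$93.71 interest = $3,325.19; pay $573.00 → $2,752.19
Month 9: $2,752.19 +$79.81 interest = $2,832.00; pay $573.00 → $2,259.00
Month 10: $2,259.00 +$65.51 interest = $2,324.51; pay $573.00 → $1,751.51
Month 11: $1,751.51 +$50.79 interest = $1,802.30; pay $573.00 → $1,229.30
Month 12: $1,229.30 +$35.65 interest = $1,264.95; pay $573.00 → $691.95
Month 13: $691.95 +$20.07 interest = $712.02; pay $573.00 → $139.02
Month 14: $139.02 +$4.03 interest = $143.05; pay $143.05 → $0.00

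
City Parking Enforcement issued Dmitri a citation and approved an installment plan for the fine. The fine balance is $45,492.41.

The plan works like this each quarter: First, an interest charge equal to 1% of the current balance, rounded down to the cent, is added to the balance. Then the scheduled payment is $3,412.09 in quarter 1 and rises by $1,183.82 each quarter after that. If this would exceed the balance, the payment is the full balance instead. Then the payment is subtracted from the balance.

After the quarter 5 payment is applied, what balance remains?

# | Opening | Interest | Payment | End bal
1 | $45,492.41 | $454.92 | $3,412.09 | $42,535.24
2 | $42,535.24 | $425.35 | $4,595.91 | $38,364.68
3 | $38,364.68 | $383.64 | $5,779.73 | $32,968.59
4 | $32,968.59 | $329.68 | $6,963.55 | $26,334.72
5 | $26,334.72 | $263.34 | $8,147.37 | $18,450.69

$18,450.69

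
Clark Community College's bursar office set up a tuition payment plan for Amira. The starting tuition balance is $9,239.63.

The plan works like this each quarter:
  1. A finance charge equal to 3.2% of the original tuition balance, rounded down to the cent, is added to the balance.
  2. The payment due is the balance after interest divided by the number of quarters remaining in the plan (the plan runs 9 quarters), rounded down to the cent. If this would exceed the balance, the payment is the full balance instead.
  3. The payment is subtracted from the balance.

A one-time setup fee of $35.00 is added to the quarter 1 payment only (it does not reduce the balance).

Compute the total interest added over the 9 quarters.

Quarter 1: $9,239.63 +$295.66 interest = $9,535.29; pay $1,059.47 (+ $35.00 fee) → $8,475.82
Quarter 2: $8,475.82 +$295.66 interest = $8,771.48; pay $1,096.43 → $7,675.05
Quarter 3: $7,675.05 +$295.66 interest = $7,970.71; pay $1,138.67 → $6,832.04
Quarter 4: $6,832.04 +$295.66 interest = $7,127.70; pay $1,187.95 → $5,939.75
Quarter 5: $5,939.75 +$295.66 interest = $6,235.41; pay $1,247.08 → $4,988.33
Quarter 6: $4,988.33 +$295.66 interest = $5,283.99; pay $1,320.99 → $3,963.00
Quarter 7: $3,963.00 +$295.66 interest = $4,258.66; pay $1,419.55 → $2,839.11
Quarter 8: $2,839.11 +$295.66 interest = $3,134.77; pay $1,567.38 → $1,567.39
Quarter 9: $1,567.39 +$295.66 interest = $1,863.05; pay $1,863.05 → $0.00
Total interest: $295.66 + $295.66 + $295.66 + $295.66 + $295.66 + $295.66 + $295.66 + $295.66 + $295.66 = $2,660.94

$2,660.94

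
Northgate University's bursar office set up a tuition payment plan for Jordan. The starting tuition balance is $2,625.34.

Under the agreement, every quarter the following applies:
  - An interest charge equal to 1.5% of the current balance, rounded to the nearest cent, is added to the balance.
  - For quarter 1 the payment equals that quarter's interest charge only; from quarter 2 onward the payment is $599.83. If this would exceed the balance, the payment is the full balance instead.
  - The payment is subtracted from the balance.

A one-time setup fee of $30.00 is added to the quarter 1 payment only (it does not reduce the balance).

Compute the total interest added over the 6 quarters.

# | Opening | Interest | Payment | Fee | End bal
1 | $2,625.34 | $39.38 | $39.38 | $30.00 | $2,625.34
2 | $2,625.34 | $39.38 | $599.83 | — | $2,064.89
3 | $2,064.89 | $30.97 | $599.83 | — | $1,496.03
4 | $1,496.03 | $22.44 | $599.83 | — | $918.64
5 | $918.64 | $13.78 | $599.83 | — | $332.59
6 | $332.59 | $4.99 | $337.58 | — | $0.00
Total interest: $39.38 + $39.38 + $30.97 + $22.44 + $13.78 + $4.99 = $150.94

$150.94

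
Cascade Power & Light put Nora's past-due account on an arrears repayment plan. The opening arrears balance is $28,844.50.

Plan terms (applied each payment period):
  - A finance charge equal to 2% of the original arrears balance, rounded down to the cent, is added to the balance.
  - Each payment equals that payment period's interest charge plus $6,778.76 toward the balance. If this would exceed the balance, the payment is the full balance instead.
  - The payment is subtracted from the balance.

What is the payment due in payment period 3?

$7,355.65

Payment period 1: $28,844.50 +$576.89 interest = $29,421.39; pay $7,355.65 → $22,065.74
Payment period 2: $22,065.74 +$576.89 interest = $22,642.63; pay $7,355.65 → $15,286.98
Payment period 3: $15,286.98 +$576.89 interest = $15,863.87; pay $7,355.65 → $8,508.22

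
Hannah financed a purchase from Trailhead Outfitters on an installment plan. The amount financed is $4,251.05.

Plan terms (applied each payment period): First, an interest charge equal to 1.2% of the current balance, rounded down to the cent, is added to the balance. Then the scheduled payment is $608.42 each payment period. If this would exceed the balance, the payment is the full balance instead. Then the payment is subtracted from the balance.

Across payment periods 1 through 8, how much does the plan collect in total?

# | Opening | Interest | Payment | End bal
1 | $4,251.05 | $51.01 | $608.42 | $3,693.64
2 | $3,693.64 | $44.32 | $608.42 | $3,129.54
3 | $3,129.54 | $37.55 | $608.42 | $2,558.67
4 | $2,558.67 | $30.70 | $608.42 | $1,980.95
5 | $1,980.95 | $23.77 | $608.42 | $1,396.30
6 | $1,396.30 | $16.75 | $608.42 | $804.63
7 | $804.63 | $9.65 | $608.42 | $205.86
8 | $205.86 | $2.47 | $208.33 | $0.00
Total paid: $4,467.27

$4,467.27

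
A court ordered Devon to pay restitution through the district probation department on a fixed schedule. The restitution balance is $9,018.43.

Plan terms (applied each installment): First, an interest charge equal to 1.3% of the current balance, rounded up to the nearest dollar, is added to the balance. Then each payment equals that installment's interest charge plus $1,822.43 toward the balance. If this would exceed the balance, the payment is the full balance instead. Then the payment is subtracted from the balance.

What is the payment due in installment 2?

Installment 1: opening $9,018.43; interest $118.00 → $9,136.43; payment $1,940.43; balance $7,196.00
Installment 2: opening $7,196.00; interest $94.00 → $7,290.00; payment $1,916.43; balance $5,373.57

$1,916.43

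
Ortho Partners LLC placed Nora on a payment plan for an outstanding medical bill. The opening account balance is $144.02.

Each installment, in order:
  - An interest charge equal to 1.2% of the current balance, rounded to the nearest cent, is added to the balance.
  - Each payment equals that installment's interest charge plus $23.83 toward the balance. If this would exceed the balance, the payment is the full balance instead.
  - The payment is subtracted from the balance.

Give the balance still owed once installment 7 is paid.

$0.00

Installment 1: opening $144.02; interest $1.73 → $145.75; payment $25.56; balance $120.19
Installment 2: opening $120.19; interest $1.44 → $121.63; payment $25.27; balance $96.36
Installment 3: opening $96.36; interest $1.16 → $97.52; payment $24.99; balance $72.53
Installment 4: opening $72.53; interest $0.87 → $73.40; payment $24.70; balance $48.70
Installment 5: opening $48.70; interest $0.58 → $49.28; payment $24.41; balance $24.87
Installment 6: opening $24.87; interest $0.30 → $25.17; payment $24.13; balance $1.04
Installment 7: opening $1.04; interest $0.01 → $1.05; payment $1.05; balance $0.00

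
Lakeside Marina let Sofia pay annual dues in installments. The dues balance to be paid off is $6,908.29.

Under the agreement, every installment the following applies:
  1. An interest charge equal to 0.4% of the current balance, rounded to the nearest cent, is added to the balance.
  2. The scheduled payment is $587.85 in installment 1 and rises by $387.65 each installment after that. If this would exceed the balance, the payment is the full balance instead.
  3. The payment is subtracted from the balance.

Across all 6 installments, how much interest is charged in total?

$100.90

Installment 1: opening $6,908.29; interest $27.63 → $6,935.92; payment $587.85; balance $6,348.07
Installment 2: opening $6,348.07; interest $25.39 → $6,373.46; payment $975.50; balance $5,397.96
Installment 3: opening $5,397.96; interest $21.59 → $5,419.55; payment $1,363.15; balance $4,056.40
Installment 4: opening $4,056.40; interest $16.23 → $4,072.63; payment $1,750.80; balance $2,321.83
Installment 5: opening $2,321.83; interest $9.29 → $2,331.12; payment $2,138.45; balance $192.67
Installment 6: opening $192.67; interest $0.77 → $193.44; payment $193.44; balance $0.00
Total interest: $27.63 + $25.39 + $21.59 + $16.23 + $9.29 + $0.77 = $100.90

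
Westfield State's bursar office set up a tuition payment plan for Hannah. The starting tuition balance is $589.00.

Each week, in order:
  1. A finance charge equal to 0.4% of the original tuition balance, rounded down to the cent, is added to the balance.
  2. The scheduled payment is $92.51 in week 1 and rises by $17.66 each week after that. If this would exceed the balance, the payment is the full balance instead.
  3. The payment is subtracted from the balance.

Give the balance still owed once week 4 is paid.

$122.40

Week 1: opening $589.00; interest $2.35 → $591.35; payment $92.51; balance $498.84
Week 2: opening $498.84; interest $2.35 → $501.19; payment $110.17; balance $391.02
Week 3: opening $391.02; interest $2.35 → $393.37; payment $127.83; balance $265.54
Week 4: opening $265.54; interest $2.35 → $267.89; payment $145.49; balance $122.40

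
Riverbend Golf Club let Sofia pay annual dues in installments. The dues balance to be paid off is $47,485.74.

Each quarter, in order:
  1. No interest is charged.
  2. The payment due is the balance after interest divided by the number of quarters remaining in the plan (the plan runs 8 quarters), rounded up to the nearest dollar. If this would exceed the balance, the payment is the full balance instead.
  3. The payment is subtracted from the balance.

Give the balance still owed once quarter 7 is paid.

$5,934.74

Quarter 1: opening $47,485.74; payment $5,936.00; balance $41,549.74
Quarter 2: opening $41,549.74; payment $5,936.00; balance $35,613.74
Quarter 3: opening $35,613.74; payment $5,936.00; balance $29,677.74
Quarter 4: opening $29,677.74; payment $5,936.00; balance $23,741.74
Quarter 5: opening $23,741.74; payment $5,936.00; balance $17,805.74
Quarter 6: opening $17,805.74; payment $5,936.00; balance $11,869.74
Quarter 7: opening $11,869.74; payment $5,935.00; balance $5,934.74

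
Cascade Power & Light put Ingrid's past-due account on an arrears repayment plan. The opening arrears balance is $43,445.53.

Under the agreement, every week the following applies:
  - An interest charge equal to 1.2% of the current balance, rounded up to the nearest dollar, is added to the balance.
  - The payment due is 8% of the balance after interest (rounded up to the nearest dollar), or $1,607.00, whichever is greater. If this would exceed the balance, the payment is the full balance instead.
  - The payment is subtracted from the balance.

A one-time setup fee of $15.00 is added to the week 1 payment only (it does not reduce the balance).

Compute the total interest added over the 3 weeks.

$1,460.00

Week 1: opening $43,445.53; interest $522.00 → $43,967.53; payment $3,518.00 (+ $15.00 fee); balance $40,449.53
Week 2: opening $40,449.53; interest $486.00 → $40,935.53; payment $3,275.00; balance $37,660.53
Week 3: opening $37,660.53; interest $452.00 → $38,112.53; payment $3,050.00; balance $35,062.53
Total interest: $522.00 + $486.00 + $452.00 = $1,460.00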